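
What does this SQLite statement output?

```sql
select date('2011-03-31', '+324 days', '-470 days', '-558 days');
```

Applying '+324 days' to 2011-03-31: counting 324 days forward gives 2012-02-18.
Applying '-470 days' to 2012-02-18: counting 470 days back gives 2010-11-05.
Applying '-558 days' to 2010-11-05: counting 558 days back gives 2009-04-26.

2009-04-26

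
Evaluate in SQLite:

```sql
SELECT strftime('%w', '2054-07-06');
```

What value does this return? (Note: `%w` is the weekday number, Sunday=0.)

1

2054-07-06 is a Monday; with Sunday=0 that is 1.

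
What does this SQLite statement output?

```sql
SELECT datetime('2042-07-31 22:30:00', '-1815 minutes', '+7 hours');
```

1815 minutes = 30h 15m; -1815 minutes from 2042-07-31 22:30:00 is 2042-07-30 16:15:00 (crosses midnight).
+7 hours from 2042-07-30 16:15:00 is 2042-07-30 23:15:00.

2042-07-30 23:15:00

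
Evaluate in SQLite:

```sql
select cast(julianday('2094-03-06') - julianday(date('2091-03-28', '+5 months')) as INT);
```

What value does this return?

Adding +5 months to 2091-03-28 gives 2091-08-28.
3 days remain in August 2091 after the 28th (31 − 28).
Full months from September 2091 through February 2094 contribute their day counts.
Then 6 days into March 2094.
Total: 3 + 30 + 31 + 30 + 31 + 31 + 29 + 31 + 30 + 31 + 30 + 31 + 31 + 30 + 31 + 30 + 31 + 31 + 28 + 31 + 30 + 31 + 30 + 31 + 31 + 30 + 31 + 30 + 31 + 31 + 28 + 6 = 921.

921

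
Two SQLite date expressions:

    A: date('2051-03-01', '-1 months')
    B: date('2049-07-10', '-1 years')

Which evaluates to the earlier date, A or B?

A = 2051-02-01.
B = 2048-07-10.
B is earlier.

B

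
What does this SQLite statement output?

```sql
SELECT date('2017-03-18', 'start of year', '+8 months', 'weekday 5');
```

`start of year` rewinds 2017-03-18 to 2017-01-01.
Adding +8 months to 2017-01-01 gives 2017-09-01.
`weekday 5` advances to the next Friday; 2017-09-01 is already a Friday, so it stays at 2017-09-01.

2017-09-01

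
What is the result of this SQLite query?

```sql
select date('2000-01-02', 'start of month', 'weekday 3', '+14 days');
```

2000-01-19

`start of month` rewinds 2000-01-02 to 2000-01-01.
`weekday 3` advances to the next Wednesday; 2000-01-01 is a Saturday, so it moves forward to 2000-01-05.
Advancing 14 more days within January lands on 2000-01-19.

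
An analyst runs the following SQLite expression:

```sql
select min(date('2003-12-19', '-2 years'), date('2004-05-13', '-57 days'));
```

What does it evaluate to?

2001-12-19

date('2003-12-19', '-2 years') → 2001-12-19.
date('2004-05-13', '-57 days') → 2004-03-17.
Earlier of the two is 2001-12-19.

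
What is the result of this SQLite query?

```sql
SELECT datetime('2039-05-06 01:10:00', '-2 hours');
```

-2 hours from 2039-05-06 01:10:00 is 2039-05-05 23:10:00 (crosses midnight).

2039-05-05 23:10:00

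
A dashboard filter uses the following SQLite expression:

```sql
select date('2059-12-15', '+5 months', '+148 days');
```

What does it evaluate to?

Adding +5 months to 2059-12-15 gives 2060-05-15.
Applying '+148 days' to 2060-05-15: counting 148 days forward gives 2060-10-10.

2060-10-10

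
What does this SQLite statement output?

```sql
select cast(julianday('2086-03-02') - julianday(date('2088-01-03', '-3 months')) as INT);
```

-580

Adding -3 months to 2088-01-03 gives 2087-10-03.
29 days remain in March 2086 after the 2nd (31 − 2).
Full months from April 2086 through September 2087 contribute their day counts.
Then 3 days into October 2087.
Total: 29 + 30 + 31 + 30 + 31 + 31 + 30 + 31 + 30 + 31 + 31 + 28 + 31 + 30 + 31 + 30 + 31 + 31 + 30 + 3 = 580.
The subtraction is earlier − later, so the result is −580 → -580.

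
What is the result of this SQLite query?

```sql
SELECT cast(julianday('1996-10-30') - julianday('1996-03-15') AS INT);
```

16 days remain in March 1996 after the 15th (31 − 15).
Full months from April 1996 through September 1996 contribute their day counts.
Then 30 days into October 1996.
Total: 16 + 30 + 31 + 30 + 31 + 31 + 30 + 30 = 229.

229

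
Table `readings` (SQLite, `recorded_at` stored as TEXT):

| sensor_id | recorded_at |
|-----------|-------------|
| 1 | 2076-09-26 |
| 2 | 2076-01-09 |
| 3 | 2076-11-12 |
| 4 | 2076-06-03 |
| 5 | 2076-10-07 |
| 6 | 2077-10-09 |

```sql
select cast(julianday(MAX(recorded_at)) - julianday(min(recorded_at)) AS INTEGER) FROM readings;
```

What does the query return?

639

MIN = 2076-01-09, MAX = 2077-10-09.
22 days remain in January 2076 after the 9th (31 − 9).
Full months from February 2076 through September 2077 contribute their day counts.
Then 9 days into October 2077.
Total: 22 + 29 + 31 + 30 + 31 + 30 + 31 + 31 + 30 + 31 + 30 + 31 + 31 + 28 + 31 + 30 + 31 + 30 + 31 + 31 + 30 + 9 = 639.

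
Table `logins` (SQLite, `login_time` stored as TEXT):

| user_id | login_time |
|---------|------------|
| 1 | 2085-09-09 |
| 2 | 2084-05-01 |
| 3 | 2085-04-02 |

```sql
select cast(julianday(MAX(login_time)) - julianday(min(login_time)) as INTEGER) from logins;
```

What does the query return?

496

MIN = 2084-05-01, MAX = 2085-09-09.
30 days remain in May 2084 after the 1st (31 − 1).
Full months from June 2084 through August 2085 contribute their day counts.
Then 9 days into September 2085.
Total: 30 + 30 + 31 + 31 + 30 + 31 + 30 + 31 + 31 + 28 + 31 + 30 + 31 + 30 + 31 + 31 + 9 = 496.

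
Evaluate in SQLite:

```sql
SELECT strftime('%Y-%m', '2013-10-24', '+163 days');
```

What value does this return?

2014-04

First apply '+163 days': 2013-10-24 → 2014-04-05.
`%Y-%m` extracts the year-month: 2014-04.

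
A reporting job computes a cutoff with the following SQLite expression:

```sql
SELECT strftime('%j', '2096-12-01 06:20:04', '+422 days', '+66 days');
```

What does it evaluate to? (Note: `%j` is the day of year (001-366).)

093

First apply '+422 days', '+66 days': 2096-12-01 06:20:04 → 2098-04-03 06:20:04.
Day-of-year for 2098-04-03: days since 2098-01-01 inclusive = 93, zero-padded to 093.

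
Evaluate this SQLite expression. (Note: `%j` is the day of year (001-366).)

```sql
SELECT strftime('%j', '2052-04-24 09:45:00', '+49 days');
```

First apply '+49 days': 2052-04-24 09:45:00 → 2052-06-12 09:45:00.
Day-of-year for 2052-06-12: days since 2052-01-01 inclusive = 164, zero-padded to 164.

164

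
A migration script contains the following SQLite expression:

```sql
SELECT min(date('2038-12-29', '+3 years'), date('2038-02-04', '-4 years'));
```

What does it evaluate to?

date('2038-12-29', '+3 years') → 2041-12-29.
date('2038-02-04', '-4 years') → 2034-02-04.
Earlier of the two is 2034-02-04.

2034-02-04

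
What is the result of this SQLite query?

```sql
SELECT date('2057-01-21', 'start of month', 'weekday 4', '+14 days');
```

`start of month` rewinds 2057-01-21 to 2057-01-01.
`weekday 4` advances to the next Thursday; 2057-01-01 is a Monday, so it moves forward to 2057-01-04.
Advancing 14 more days within January lands on 2057-01-18.

2057-01-18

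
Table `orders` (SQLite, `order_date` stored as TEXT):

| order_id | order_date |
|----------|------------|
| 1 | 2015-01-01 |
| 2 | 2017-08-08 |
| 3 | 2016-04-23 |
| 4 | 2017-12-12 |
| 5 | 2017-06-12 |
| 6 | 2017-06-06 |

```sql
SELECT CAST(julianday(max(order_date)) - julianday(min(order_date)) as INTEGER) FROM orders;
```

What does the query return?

1076

MIN = 2015-01-01, MAX = 2017-12-12.
30 days remain in January 2015 after the 1st (31 − 1).
Full months from February 2015 through November 2017 contribute their day counts.
Then 12 days into December 2017.
Total: 30 + 28 + 31 + 30 + 31 + 30 + 31 + 31 + 30 + 31 + 30 + 31 + 31 + 29 + 31 + 30 + 31 + 30 + 31 + 31 + 30 + 31 + 30 + 31 + 31 + 28 + 31 + 30 + 31 + 30 + 31 + 31 + 30 + 31 + 30 + 12 = 1076.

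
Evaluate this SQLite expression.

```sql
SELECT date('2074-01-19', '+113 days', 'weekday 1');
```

2074-05-14

Applying '+113 days' to 2074-01-19: counting 113 days forward gives 2074-05-12.
`weekday 1` advances to the next Monday; 2074-05-12 is a Saturday, so it moves forward to 2074-05-14.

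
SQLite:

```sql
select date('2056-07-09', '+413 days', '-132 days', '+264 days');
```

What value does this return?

2058-01-05

Applying '+413 days' to 2056-07-09: counting 413 days forward gives 2057-08-26.
Applying '-132 days' to 2057-08-26: counting 132 days back gives 2057-04-16.
Applying '+264 days' to 2057-04-16: counting 264 days forward gives 2058-01-05.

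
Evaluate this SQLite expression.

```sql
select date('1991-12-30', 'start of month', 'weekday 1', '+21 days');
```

1991-12-23

`start of month` rewinds 1991-12-30 to 1991-12-01.
`weekday 1` advances to the next Monday; 1991-12-01 is a Sunday, so it moves forward to 1991-12-02.
Advancing 21 more days within December lands on 1991-12-23.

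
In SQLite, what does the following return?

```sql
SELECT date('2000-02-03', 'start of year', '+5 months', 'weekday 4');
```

2000-06-01

`start of year` rewinds 2000-02-03 to 2000-01-01.
Adding +5 months to 2000-01-01 gives 2000-06-01.
`weekday 4` advances to the next Thursday; 2000-06-01 is already a Thursday, so it stays at 2000-06-01.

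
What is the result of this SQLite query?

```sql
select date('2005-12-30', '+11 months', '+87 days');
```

Adding +11 months to 2005-12-30 gives 2006-11-30.
Applying '+87 days' to 2006-11-30: counting 87 days forward gives 2007-02-25.

2007-02-25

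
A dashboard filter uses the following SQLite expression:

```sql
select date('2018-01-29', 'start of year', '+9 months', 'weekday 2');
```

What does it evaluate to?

2018-10-02

`start of year` rewinds 2018-01-29 to 2018-01-01.
Adding +9 months to 2018-01-01 gives 2018-10-01.
`weekday 2` advances to the next Tuesday; 2018-10-01 is a Monday, so it moves forward to 2018-10-02.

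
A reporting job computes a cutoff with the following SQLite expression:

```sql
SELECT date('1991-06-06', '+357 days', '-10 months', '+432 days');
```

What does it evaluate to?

Applying '+357 days' to 1991-06-06: counting 357 days forward gives 1992-05-28.
Adding -10 months to 1992-05-28 gives 1991-07-28.
Applying '+432 days' to 1991-07-28: counting 432 days forward gives 1992-10-02.

1992-10-02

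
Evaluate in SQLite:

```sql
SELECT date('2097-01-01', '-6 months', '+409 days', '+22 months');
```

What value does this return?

2099-06-14

Adding -6 months to 2097-01-01 gives 2096-07-01.
Applying '+409 days' to 2096-07-01: counting 409 days forward gives 2097-08-14.
Adding +22 months to 2097-08-14 gives 2099-06-14.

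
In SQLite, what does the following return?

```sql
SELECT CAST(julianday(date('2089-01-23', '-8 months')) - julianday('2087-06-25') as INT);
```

333

Adding -8 months to 2089-01-23 gives 2088-05-23.
5 days remain in June 2087 after the 25th (30 − 25).
Full months from July 2087 through April 2088 contribute their day counts.
Then 23 days into May 2088.
Total: 5 + 31 + 31 + 30 + 31 + 30 + 31 + 31 + 29 + 31 + 30 + 23 = 333.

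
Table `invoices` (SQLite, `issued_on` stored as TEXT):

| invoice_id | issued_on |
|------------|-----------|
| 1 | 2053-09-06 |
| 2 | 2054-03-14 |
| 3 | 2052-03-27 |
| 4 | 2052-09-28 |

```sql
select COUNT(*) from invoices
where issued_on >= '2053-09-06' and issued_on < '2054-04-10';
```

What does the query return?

2

Rows in [2053-09-06, 2054-04-10): 2053-09-06, 2054-03-14 → 2 rows.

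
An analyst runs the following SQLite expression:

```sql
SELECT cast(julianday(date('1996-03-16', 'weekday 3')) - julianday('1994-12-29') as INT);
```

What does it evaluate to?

`weekday 3` advances to the next Wednesday; 1996-03-16 is a Saturday, so it moves forward to 1996-03-20.
2 days remain in December 1994 after the 29th (31 − 29).
Full months from January 1995 through February 1996 contribute their day counts.
Then 20 days into March 1996.
Total: 2 + 31 + 28 + 31 + 30 + 31 + 30 + 31 + 31 + 30 + 31 + 30 + 31 + 31 + 29 + 20 = 447.

447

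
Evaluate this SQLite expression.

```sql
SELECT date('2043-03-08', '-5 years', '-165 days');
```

Adding -5 years to 2043-03-08 gives 2038-03-08.
Applying '-165 days' to 2038-03-08: counting 165 days back gives 2037-09-24.

2037-09-24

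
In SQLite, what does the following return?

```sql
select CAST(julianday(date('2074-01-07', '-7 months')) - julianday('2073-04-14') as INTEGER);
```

Adding -7 months to 2074-01-07 gives 2073-06-07.
16 days remain in April 2073 after the 14th (30 − 14).
May 2073: 31 days.
Then 7 days into June 2073.
Total: 16 + 31 + 7 = 54.

54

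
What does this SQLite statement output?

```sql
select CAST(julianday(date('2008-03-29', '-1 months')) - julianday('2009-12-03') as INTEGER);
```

Adding -1 month to 2008-03-29 gives 2008-02-29.
0 days remain in February 2008 after the 29th (29 − 29).
Full months from March 2008 through November 2009 contribute their day counts.
Then 3 days into December 2009.
Total: 0 + 31 + 30 + 31 + 30 + 31 + 31 + 30 + 31 + 30 + 31 + 31 + 28 + 31 + 30 + 31 + 30 + 31 + 31 + 30 + 31 + 30 + 3 = 643.
The subtraction is earlier − later, so the result is −643 → -643.

-643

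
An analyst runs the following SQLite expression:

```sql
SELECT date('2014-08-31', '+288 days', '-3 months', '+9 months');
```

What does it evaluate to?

2015-12-15

Applying '+288 days' to 2014-08-31: counting 288 days forward gives 2015-06-15.
Adding -3 months to 2015-06-15 gives 2015-03-15.
Adding +9 months to 2015-03-15 gives 2015-12-15.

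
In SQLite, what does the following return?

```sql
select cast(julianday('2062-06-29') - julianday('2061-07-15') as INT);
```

16 days remain in July 2061 after the 15th (31 − 15).
Full months from August 2061 through May 2062 contribute their day counts.
Then 29 days into June 2062.
Total: 16 + 31 + 30 + 31 + 30 + 31 + 31 + 28 + 31 + 30 + 31 + 29 = 349.

349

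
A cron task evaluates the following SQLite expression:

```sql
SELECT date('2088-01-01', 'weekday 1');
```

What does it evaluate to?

2088-01-05

`weekday 1` advances to the next Monday; 2088-01-01 is a Thursday, so it moves forward to 2088-01-05.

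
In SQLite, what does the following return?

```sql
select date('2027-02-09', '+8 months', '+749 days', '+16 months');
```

2031-02-27

Adding +8 months to 2027-02-09 gives 2027-10-09.
Applying '+749 days' to 2027-10-09: counting 749 days forward gives 2029-10-27.
Adding +16 months to 2029-10-27 gives 2031-02-27.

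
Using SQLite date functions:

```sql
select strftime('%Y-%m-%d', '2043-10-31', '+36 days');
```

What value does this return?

First apply '+36 days': 2043-10-31 → 2043-12-06.
`%Y-%m-%d` extracts the ISO date: 2043-12-06.

2043-12-06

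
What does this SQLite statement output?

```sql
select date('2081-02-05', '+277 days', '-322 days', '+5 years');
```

Applying '+277 days' to 2081-02-05: counting 277 days forward gives 2081-11-09.
Applying '-322 days' to 2081-11-09: counting 322 days back gives 2080-12-22.
Adding +5 years to 2080-12-22 gives 2085-12-22.

2085-12-22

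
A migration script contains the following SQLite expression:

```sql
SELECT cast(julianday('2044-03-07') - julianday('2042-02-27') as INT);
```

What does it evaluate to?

739

1 day remains in February 2042 after the 27th (28 − 27).
Full months from March 2042 through February 2044 contribute their day counts.
Then 7 days into March 2044.
Total: 1 + 31 + 30 + 31 + 30 + 31 + 31 + 30 + 31 + 30 + 31 + 31 + 28 + 31 + 30 + 31 + 30 + 31 + 31 + 30 + 31 + 30 + 31 + 31 + 29 + 7 = 739.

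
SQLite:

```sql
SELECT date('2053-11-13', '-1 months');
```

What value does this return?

Adding -1 month to 2053-11-13 gives 2053-10-13.

2053-10-13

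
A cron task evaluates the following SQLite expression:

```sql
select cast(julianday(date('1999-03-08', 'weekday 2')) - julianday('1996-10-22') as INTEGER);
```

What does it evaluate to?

868

`weekday 2` advances to the next Tuesday; 1999-03-08 is a Monday, so it moves forward to 1999-03-09.
9 days remain in October 1996 after the 22nd (31 − 22).
Full months from November 1996 through February 1999 contribute their day counts.
Then 9 days into March 1999.
Total: 9 + 30 + 31 + 31 + 28 + 31 + 30 + 31 + 30 + 31 + 31 + 30 + 31 + 30 + 31 + 31 + 28 + 31 + 30 + 31 + 30 + 31 + 31 + 30 + 31 + 30 + 31 + 31 + 28 + 9 = 868.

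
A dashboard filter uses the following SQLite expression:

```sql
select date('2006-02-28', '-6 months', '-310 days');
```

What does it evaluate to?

Adding -6 months to 2006-02-28 gives 2005-08-28.
Applying '-310 days' to 2005-08-28: counting 310 days back gives 2004-10-22.

2004-10-22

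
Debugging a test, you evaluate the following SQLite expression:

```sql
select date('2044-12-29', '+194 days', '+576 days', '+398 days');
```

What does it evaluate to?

Applying '+194 days' to 2044-12-29: counting 194 days forward gives 2045-07-11.
Applying '+576 days' to 2045-07-11: counting 576 days forward gives 2047-02-07.
Applying '+398 days' to 2047-02-07: counting 398 days forward gives 2048-03-11.

2048-03-11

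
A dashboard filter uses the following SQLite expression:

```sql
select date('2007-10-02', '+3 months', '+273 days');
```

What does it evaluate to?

2008-10-01

Adding +3 months to 2007-10-02 gives 2008-01-02.
Applying '+273 days' to 2008-01-02: counting 273 days forward gives 2008-10-01.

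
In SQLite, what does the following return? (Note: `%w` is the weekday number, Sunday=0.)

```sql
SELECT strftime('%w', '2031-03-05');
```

2031-03-05 is a Wednesday; with Sunday=0 that is 3.

3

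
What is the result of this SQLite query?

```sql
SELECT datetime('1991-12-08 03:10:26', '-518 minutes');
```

518 minutes = 8h 38m; -518 minutes from 1991-12-08 03:10:26 is 1991-12-07 18:32:26 (crosses midnight).

1991-12-07 18:32:26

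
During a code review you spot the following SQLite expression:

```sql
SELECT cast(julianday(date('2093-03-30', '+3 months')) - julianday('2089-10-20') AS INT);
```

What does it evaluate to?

1349

Adding +3 months to 2093-03-30 gives 2093-06-30.
11 days remain in October 2089 after the 20th (31 − 20).
Full months from November 2089 through May 2093 contribute their day counts.
Then 30 days into June 2093.
Total: 11 + 30 + 31 + 31 + 28 + 31 + 30 + 31 + 30 + 31 + 31 + 30 + 31 + 30 + 31 + 31 + 28 + 31 + 30 + 31 + 30 + 31 + 31 + 30 + 31 + 30 + 31 + 31 + 29 + 31 + 30 + 31 + 30 + 31 + 31 + 30 + 31 + 30 + 31 + 31 + 28 + 31 + 30 + 31 + 30 = 1349.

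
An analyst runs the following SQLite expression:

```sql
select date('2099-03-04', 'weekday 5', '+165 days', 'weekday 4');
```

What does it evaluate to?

`weekday 5` advances to the next Friday; 2099-03-04 is a Wednesday, so it moves forward to 2099-03-06.
Applying '+165 days' to 2099-03-06: counting 165 days forward gives 2099-08-18.
`weekday 4` advances to the next Thursday; 2099-08-18 is a Tuesday, so it moves forward to 2099-08-20.

2099-08-20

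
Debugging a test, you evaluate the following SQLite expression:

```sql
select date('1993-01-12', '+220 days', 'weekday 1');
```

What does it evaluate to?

Applying '+220 days' to 1993-01-12: counting 220 days forward gives 1993-08-20.
`weekday 1` advances to the next Monday; 1993-08-20 is a Friday, so it moves forward to 1993-08-23.

1993-08-23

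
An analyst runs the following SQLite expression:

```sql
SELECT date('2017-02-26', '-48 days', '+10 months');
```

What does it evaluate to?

Applying '-48 days' to 2017-02-26: counting 48 days back gives 2017-01-09.
Adding +10 months to 2017-01-09 gives 2017-11-09.

2017-11-09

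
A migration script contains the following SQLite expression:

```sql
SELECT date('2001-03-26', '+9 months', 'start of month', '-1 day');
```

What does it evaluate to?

2001-11-30

Adding +9 months to 2001-03-26 gives 2001-12-26.
`start of month` rewinds 2001-12-26 to 2001-12-01.
Going back 1 day from 2001-12-01 reaches 2001-11-30 (last day of November, 30 days).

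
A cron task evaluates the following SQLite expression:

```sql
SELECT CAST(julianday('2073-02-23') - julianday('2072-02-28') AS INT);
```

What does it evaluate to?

1 day remains in February 2072 after the 28th (29 − 28).
Full months from March 2072 through January 2073 contribute their day counts.
Then 23 days into February 2073.
Total: 1 + 31 + 30 + 31 + 30 + 31 + 31 + 30 + 31 + 30 + 31 + 31 + 23 = 361.

361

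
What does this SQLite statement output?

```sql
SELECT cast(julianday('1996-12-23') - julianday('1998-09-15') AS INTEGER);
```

-631

8 days remain in December 1996 after the 23rd (31 − 23).
Full months from January 1997 through August 1998 contribute their day counts.
Then 15 days into September 1998.
Total: 8 + 31 + 28 + 31 + 30 + 31 + 30 + 31 + 31 + 30 + 31 + 30 + 31 + 31 + 28 + 31 + 30 + 31 + 30 + 31 + 31 + 15 = 631.
The subtraction is earlier − later, so the result is −631 → -631.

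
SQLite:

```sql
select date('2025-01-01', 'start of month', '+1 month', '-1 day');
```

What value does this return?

2025-01-31

`start of month` rewinds 2025-01-01 to 2025-01-01.
Adding +1 month to 2025-01-01 gives 2025-02-01.
Going back 1 day from 2025-02-01 reaches 2025-01-31 (last day of January, 31 days).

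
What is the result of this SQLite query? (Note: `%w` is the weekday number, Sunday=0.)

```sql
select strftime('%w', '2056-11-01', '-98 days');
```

First apply '-98 days': 2056-11-01 → 2056-07-26.
2056-07-26 is a Wednesday; with Sunday=0 that is 3.

3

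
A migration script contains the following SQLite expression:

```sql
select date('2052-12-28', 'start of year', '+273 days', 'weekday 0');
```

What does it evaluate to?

2052-10-06

`start of year` rewinds 2052-12-28 to 2052-01-01.
Applying '+273 days' to 2052-01-01: counting 273 days forward gives 2052-09-30.
`weekday 0` advances to the next Sunday; 2052-09-30 is a Monday, so it moves forward to 2052-10-06.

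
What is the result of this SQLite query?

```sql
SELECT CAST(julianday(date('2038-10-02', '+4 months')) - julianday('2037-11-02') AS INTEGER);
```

457

Adding +4 months to 2038-10-02 gives 2039-02-02.
28 days remain in November 2037 after the 2nd (30 − 2).
Full months from December 2037 through January 2039 contribute their day counts.
Then 2 days into February 2039.
Total: 28 + 31 + 31 + 28 + 31 + 30 + 31 + 30 + 31 + 31 + 30 + 31 + 30 + 31 + 31 + 2 = 457.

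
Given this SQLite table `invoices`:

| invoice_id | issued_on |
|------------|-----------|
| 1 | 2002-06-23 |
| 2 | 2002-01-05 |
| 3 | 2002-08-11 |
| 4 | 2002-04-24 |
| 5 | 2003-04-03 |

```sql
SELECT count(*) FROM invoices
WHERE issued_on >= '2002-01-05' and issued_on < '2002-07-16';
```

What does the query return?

Rows in [2002-01-05, 2002-07-16): 2002-06-23, 2002-01-05, 2002-04-24 → 3 rows.

3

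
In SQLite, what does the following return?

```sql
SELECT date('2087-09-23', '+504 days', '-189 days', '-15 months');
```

Applying '+504 days' to 2087-09-23: counting 504 days forward gives 2089-02-08.
Applying '-189 days' to 2089-02-08: counting 189 days back gives 2088-08-03.
Adding -15 months to 2088-08-03 gives 2087-05-03.

2087-05-03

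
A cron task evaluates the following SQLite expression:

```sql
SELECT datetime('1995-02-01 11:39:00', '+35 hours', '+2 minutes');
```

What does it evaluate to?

1995-02-02 22:41:00

+35 hours from 1995-02-01 11:39:00 is 1995-02-02 22:39:00 (crosses midnight).
+2 minutes from 1995-02-02 22:39:00 is 1995-02-02 22:41:00.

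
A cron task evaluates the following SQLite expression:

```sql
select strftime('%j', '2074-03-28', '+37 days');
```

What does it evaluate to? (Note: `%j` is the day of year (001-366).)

124

First apply '+37 days': 2074-03-28 → 2074-05-04.
Day-of-year for 2074-05-04: days since 2074-01-01 inclusive = 124, zero-padded to 124.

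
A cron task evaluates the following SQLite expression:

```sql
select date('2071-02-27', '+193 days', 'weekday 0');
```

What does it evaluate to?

Applying '+193 days' to 2071-02-27: counting 193 days forward gives 2071-09-08.
`weekday 0` advances to the next Sunday; 2071-09-08 is a Tuesday, so it moves forward to 2071-09-13.

2071-09-13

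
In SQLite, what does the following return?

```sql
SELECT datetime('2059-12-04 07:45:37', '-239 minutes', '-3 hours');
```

239 minutes = 3h 59m; -239 minutes from 2059-12-04 07:45:37 is 2059-12-04 03:46:37.
-3 hours from 2059-12-04 03:46:37 is 2059-12-04 00:46:37.

2059-12-04 00:46:37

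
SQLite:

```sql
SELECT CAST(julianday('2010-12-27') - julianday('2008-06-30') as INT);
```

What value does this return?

0 days remain in June 2008 after the 30th (30 − 30).
Full months from July 2008 through November 2010 contribute their day counts.
Then 27 days into December 2010.
Total: 0 + 31 + 31 + 30 + 31 + 30 + 31 + 31 + 28 + 31 + 30 + 31 + 30 + 31 + 31 + 30 + 31 + 30 + 31 + 31 + 28 + 31 + 30 + 31 + 30 + 31 + 31 + 30 + 31 + 30 + 27 = 910.

910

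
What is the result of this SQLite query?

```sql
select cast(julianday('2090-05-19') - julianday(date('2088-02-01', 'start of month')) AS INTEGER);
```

838

`start of month` rewinds 2088-02-01 to 2088-02-01.
28 days remain in February 2088 after the 1st (29 − 1).
Full months from March 2088 through April 2090 contribute their day counts.
Then 19 days into May 2090.
Total: 28 + 31 + 30 + 31 + 30 + 31 + 31 + 30 + 31 + 30 + 31 + 31 + 28 + 31 + 30 + 31 + 30 + 31 + 31 + 30 + 31 + 30 + 31 + 31 + 28 + 31 + 30 + 19 = 838.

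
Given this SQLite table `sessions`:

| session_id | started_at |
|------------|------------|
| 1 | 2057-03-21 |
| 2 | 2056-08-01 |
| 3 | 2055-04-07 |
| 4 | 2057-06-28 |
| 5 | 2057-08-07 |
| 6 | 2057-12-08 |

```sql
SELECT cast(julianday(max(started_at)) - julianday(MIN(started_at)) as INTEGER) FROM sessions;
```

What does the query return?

MIN = 2055-04-07, MAX = 2057-12-08.
23 days remain in April 2055 after the 7th (30 − 7).
Full months from May 2055 through November 2057 contribute their day counts.
Then 8 days into December 2057.
Total: 23 + 31 + 30 + 31 + 31 + 30 + 31 + 30 + 31 + 31 + 29 + 31 + 30 + 31 + 30 + 31 + 31 + 30 + 31 + 30 + 31 + 31 + 28 + 31 + 30 + 31 + 30 + 31 + 31 + 30 + 31 + 30 + 8 = 976.

976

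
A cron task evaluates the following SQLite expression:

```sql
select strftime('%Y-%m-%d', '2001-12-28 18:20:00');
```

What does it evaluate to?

`%Y-%m-%d` extracts the ISO date: 2001-12-28.

2001-12-28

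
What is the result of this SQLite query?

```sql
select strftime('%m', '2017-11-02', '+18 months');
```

05

First apply '+18 months': 2017-11-02 → 2019-05-02.
`%m` extracts the 2-digit month (01-12): 05.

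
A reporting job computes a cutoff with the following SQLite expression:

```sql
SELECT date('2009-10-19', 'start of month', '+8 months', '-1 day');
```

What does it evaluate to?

2010-05-31

`start of month` rewinds 2009-10-19 to 2009-10-01.
Adding +8 months to 2009-10-01 gives 2010-06-01.
Going back 1 day from 2010-06-01 reaches 2010-05-31 (last day of May, 31 days).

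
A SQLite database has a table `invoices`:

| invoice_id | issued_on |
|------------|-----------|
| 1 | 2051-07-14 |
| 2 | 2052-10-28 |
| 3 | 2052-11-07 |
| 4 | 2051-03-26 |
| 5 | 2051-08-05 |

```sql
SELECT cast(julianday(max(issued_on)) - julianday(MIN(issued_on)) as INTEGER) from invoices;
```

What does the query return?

MIN = 2051-03-26, MAX = 2052-11-07.
5 days remain in March 2051 after the 26th (31 − 26).
Full months from April 2051 through October 2052 contribute their day counts.
Then 7 days into November 2052.
Total: 5 + 30 + 31 + 30 + 31 + 31 + 30 + 31 + 30 + 31 + 31 + 29 + 31 + 30 + 31 + 30 + 31 + 31 + 30 + 31 + 7 = 592.

592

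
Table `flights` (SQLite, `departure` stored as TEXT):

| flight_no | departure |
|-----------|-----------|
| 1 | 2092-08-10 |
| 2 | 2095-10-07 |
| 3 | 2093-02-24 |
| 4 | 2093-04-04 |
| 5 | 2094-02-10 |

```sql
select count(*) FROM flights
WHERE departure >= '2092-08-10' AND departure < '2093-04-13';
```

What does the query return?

Rows in [2092-08-10, 2093-04-13): 2092-08-10, 2093-02-24, 2093-04-04 → 3 rows.

3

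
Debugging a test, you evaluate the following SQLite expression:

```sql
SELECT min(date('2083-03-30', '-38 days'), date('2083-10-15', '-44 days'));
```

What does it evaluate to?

2083-02-20

date('2083-03-30', '-38 days') → 2083-02-20.
date('2083-10-15', '-44 days') → 2083-09-01.
Earlier of the two is 2083-02-20.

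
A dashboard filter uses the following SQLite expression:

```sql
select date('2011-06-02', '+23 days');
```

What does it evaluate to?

Advancing 23 more days within June lands on 2011-06-25.

2011-06-25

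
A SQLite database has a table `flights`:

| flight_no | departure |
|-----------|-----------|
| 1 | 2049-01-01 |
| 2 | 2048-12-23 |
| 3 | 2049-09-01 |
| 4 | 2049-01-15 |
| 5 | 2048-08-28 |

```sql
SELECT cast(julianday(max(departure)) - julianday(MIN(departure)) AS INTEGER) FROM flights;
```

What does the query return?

MIN = 2048-08-28, MAX = 2049-09-01.
3 days remain in August 2048 after the 28th (31 − 28).
Full months from September 2048 through August 2049 contribute their day counts.
Then 1 day into September 2049.
Total: 3 + 30 + 31 + 30 + 31 + 31 + 28 + 31 + 30 + 31 + 30 + 31 + 31 + 1 = 369.

369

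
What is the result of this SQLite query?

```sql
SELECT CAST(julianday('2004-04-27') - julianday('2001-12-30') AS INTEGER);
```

1 day remains in December 2001 after the 30th (31 − 30).
Full months from January 2002 through March 2004 contribute their day counts.
Then 27 days into April 2004.
Total: 1 + 31 + 28 + 31 + 30 + 31 + 30 + 31 + 31 + 30 + 31 + 30 + 31 + 31 + 28 + 31 + 30 + 31 + 30 + 31 + 31 + 30 + 31 + 30 + 31 + 31 + 29 + 31 + 27 = 849.

849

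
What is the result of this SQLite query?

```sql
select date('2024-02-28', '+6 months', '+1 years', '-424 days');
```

Adding +6 months to 2024-02-28 gives 2024-08-28.
Adding +1 year to 2024-08-28 gives 2025-08-28.
Applying '-424 days' to 2025-08-28: counting 424 days back gives 2024-06-30.

2024-06-30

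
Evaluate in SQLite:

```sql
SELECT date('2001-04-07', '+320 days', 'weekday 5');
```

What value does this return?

Applying '+320 days' to 2001-04-07: counting 320 days forward gives 2002-02-21.
`weekday 5` advances to the next Friday; 2002-02-21 is a Thursday, so it moves forward to 2002-02-22.

2002-02-22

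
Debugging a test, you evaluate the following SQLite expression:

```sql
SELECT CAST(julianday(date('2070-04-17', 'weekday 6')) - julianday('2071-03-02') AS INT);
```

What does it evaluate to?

-317

`weekday 6` advances to the next Saturday; 2070-04-17 is a Thursday, so it moves forward to 2070-04-19.
11 days remain in April 2070 after the 19th (30 − 19).
Full months from May 2070 through February 2071 contribute their day counts.
Then 2 days into March 2071.
Total: 11 + 31 + 30 + 31 + 31 + 30 + 31 + 30 + 31 + 31 + 28 + 2 = 317.
The subtraction is earlier − later, so the result is −317 → -317.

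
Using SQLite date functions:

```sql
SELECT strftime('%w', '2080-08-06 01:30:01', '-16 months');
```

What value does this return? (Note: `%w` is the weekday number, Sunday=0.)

First apply '-16 months': 2080-08-06 01:30:01 → 2079-04-06 01:30:01.
2079-04-06 is a Thursday; with Sunday=0 that is 4.

4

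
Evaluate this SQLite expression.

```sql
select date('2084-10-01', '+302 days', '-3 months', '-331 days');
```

2084-06-03

Applying '+302 days' to 2084-10-01: counting 302 days forward gives 2085-07-30.
Adding -3 months to 2085-07-30 gives 2085-04-30.
Applying '-331 days' to 2085-04-30: counting 331 days back gives 2084-06-03.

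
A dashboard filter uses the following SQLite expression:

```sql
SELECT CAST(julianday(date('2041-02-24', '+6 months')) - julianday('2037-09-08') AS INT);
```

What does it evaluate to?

1446

Adding +6 months to 2041-02-24 gives 2041-08-24.
22 days remain in September 2037 after the 8th (30 − 8).
Full months from October 2037 through July 2041 contribute their day counts.
Then 24 days into August 2041.
Total: 22 + 31 + 30 + 31 + 31 + 28 + 31 + 30 + 31 + 30 + 31 + 31 + 30 + 31 + 30 + 31 + 31 + 28 + 31 + 30 + 31 + 30 + 31 + 31 + 30 + 31 + 30 + 31 + 31 + 29 + 31 + 30 + 31 + 30 + 31 + 31 + 30 + 31 + 30 + 31 + 31 + 28 + 31 + 30 + 31 + 30 + 31 + 24 = 1446.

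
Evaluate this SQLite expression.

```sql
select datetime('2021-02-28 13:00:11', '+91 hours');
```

+91 hours from 2021-02-28 13:00:11 is 2021-03-04 08:00:11 (crosses midnight).

2021-03-04 08:00:11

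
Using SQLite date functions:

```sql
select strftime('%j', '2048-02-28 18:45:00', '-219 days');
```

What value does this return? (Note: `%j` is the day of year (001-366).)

205

First apply '-219 days': 2048-02-28 18:45:00 → 2047-07-24 18:45:00.
Day-of-year for 2047-07-24: days since 2047-01-01 inclusive = 205, zero-padded to 205.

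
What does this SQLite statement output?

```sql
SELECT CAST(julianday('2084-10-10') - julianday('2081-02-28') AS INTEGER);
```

0 days remain in February 2081 after the 28th (28 − 28).
Full months from March 2081 through September 2084 contribute their day counts.
Then 10 days into October 2084.
Total: 0 + 31 + 30 + 31 + 30 + 31 + 31 + 30 + 31 + 30 + 31 + 31 + 28 + 31 + 30 + 31 + 30 + 31 + 31 + 30 + 31 + 30 + 31 + 31 + 28 + 31 + 30 + 31 + 30 + 31 + 31 + 30 + 31 + 30 + 31 + 31 + 29 + 31 + 30 + 31 + 30 + 31 + 31 + 30 + 10 = 1320.

1320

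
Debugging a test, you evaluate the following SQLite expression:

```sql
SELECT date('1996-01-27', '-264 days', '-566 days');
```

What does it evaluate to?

Applying '-264 days' to 1996-01-27: counting 264 days back gives 1995-05-08.
Applying '-566 days' to 1995-05-08: counting 566 days back gives 1993-10-19.

1993-10-19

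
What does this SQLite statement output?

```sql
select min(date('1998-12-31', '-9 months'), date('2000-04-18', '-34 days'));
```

1998-03-31

date('1998-12-31', '-9 months') → 1998-03-31.
date('2000-04-18', '-34 days') → 2000-03-15.
Earlier of the two is 1998-03-31.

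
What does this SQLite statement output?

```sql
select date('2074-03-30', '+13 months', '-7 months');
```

Adding +13 months to 2074-03-30 gives 2075-04-30.
Adding -7 months to 2075-04-30 gives 2074-09-30.

2074-09-30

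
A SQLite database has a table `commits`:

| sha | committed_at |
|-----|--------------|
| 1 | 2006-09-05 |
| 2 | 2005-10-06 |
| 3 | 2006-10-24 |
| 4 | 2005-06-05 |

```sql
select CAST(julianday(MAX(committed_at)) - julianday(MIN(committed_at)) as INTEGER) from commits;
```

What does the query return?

506

MIN = 2005-06-05, MAX = 2006-10-24.
25 days remain in June 2005 after the 5th (30 − 5).
Full months from July 2005 through September 2006 contribute their day counts.
Then 24 days into October 2006.
Total: 25 + 31 + 31 + 30 + 31 + 30 + 31 + 31 + 28 + 31 + 30 + 31 + 30 + 31 + 31 + 30 + 24 = 506.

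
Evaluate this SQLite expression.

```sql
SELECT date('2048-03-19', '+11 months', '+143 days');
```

2049-07-12

Adding +11 months to 2048-03-19 gives 2049-02-19.
Applying '+143 days' to 2049-02-19: counting 143 days forward gives 2049-07-12.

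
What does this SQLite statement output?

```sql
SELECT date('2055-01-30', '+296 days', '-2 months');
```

Applying '+296 days' to 2055-01-30: counting 296 days forward gives 2055-11-22.
Adding -2 months to 2055-11-22 gives 2055-09-22.

2055-09-22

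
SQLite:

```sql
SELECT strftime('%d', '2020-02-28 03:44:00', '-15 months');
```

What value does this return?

First apply '-15 months': 2020-02-28 03:44:00 → 2018-11-28 03:44:00.
`%d` extracts the 2-digit day of month: 28.

28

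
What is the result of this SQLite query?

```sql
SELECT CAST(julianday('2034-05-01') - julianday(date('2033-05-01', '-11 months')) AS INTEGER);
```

Adding -11 months to 2033-05-01 gives 2032-06-01.
29 days remain in June 2032 after the 1st (30 − 1).
Full months from July 2032 through April 2034 contribute their day counts.
Then 1 day into May 2034.
Total: 29 + 31 + 31 + 30 + 31 + 30 + 31 + 31 + 28 + 31 + 30 + 31 + 30 + 31 + 31 + 30 + 31 + 30 + 31 + 31 + 28 + 31 + 30 + 1 = 699.

699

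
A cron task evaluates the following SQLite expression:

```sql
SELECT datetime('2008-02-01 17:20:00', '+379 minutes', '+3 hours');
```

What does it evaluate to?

379 minutes = 6h 19m; +379 minutes from 2008-02-01 17:20:00 is 2008-02-01 23:39:00.
+3 hours from 2008-02-01 23:39:00 is 2008-02-02 02:39:00 (crosses midnight).

2008-02-02 02:39:00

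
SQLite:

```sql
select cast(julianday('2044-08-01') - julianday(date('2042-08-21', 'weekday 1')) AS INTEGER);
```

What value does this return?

707

`weekday 1` advances to the next Monday; 2042-08-21 is a Thursday, so it moves forward to 2042-08-25.
6 days remain in August 2042 after the 25th (31 − 25).
Full months from September 2042 through July 2044 contribute their day counts.
Then 1 day into August 2044.
Total: 6 + 30 + 31 + 30 + 31 + 31 + 28 + 31 + 30 + 31 + 30 + 31 + 31 + 30 + 31 + 30 + 31 + 31 + 29 + 31 + 30 + 31 + 30 + 31 + 1 = 707.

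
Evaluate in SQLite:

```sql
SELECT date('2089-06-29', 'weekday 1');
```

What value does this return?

2089-07-04

`weekday 1` advances to the next Monday; 2089-06-29 is a Wednesday, so it moves forward to 2089-07-04.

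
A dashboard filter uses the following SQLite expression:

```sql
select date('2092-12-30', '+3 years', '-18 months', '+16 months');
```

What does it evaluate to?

2095-10-30

Adding +3 years to 2092-12-30 gives 2095-12-30.
Adding -18 months to 2095-12-30 gives 2094-06-30.
Adding +16 months to 2094-06-30 gives 2095-10-30.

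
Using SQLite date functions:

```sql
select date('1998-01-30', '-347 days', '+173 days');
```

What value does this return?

Applying '-347 days' to 1998-01-30: counting 347 days back gives 1997-02-17.
Applying '+173 days' to 1997-02-17: counting 173 days forward gives 1997-08-09.

1997-08-09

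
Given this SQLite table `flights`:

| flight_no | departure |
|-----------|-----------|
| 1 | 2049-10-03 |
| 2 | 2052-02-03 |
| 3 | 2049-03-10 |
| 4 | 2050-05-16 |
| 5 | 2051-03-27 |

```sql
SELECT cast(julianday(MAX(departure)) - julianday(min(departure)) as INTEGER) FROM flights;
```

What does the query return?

MIN = 2049-03-10, MAX = 2052-02-03.
21 days remain in March 2049 after the 10th (31 − 10).
Full months from April 2049 through January 2052 contribute their day counts.
Then 3 days into February 2052.
Total: 21 + 30 + 31 + 30 + 31 + 31 + 30 + 31 + 30 + 31 + 31 + 28 + 31 + 30 + 31 + 30 + 31 + 31 + 30 + 31 + 30 + 31 + 31 + 28 + 31 + 30 + 31 + 30 + 31 + 31 + 30 + 31 + 30 + 31 + 31 + 3 = 1060.

1060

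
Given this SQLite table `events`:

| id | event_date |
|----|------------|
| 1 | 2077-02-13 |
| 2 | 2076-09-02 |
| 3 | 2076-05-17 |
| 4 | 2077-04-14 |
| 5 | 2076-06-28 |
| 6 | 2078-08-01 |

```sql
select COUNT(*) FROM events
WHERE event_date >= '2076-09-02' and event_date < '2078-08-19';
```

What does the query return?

Rows in [2076-09-02, 2078-08-19): 2077-02-13, 2076-09-02, 2077-04-14, 2078-08-01 → 4 rows.

4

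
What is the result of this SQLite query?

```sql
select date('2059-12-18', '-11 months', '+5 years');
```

Adding -11 months to 2059-12-18 gives 2059-01-18.
Adding +5 years to 2059-01-18 gives 2064-01-18.

2064-01-18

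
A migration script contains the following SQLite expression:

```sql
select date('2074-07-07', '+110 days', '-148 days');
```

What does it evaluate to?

Applying '+110 days' to 2074-07-07: counting 110 days forward gives 2074-10-25.
Applying '-148 days' to 2074-10-25: counting 148 days back gives 2074-05-30.

2074-05-30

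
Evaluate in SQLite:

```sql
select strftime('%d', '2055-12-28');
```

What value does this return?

28

`%d` extracts the 2-digit day of month: 28.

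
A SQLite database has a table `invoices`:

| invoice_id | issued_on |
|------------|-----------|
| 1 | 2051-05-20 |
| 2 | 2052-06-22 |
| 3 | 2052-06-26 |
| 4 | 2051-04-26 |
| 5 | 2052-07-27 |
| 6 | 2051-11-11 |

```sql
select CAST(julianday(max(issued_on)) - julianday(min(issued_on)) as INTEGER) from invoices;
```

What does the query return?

MIN = 2051-04-26, MAX = 2052-07-27.
4 days remain in April 2051 after the 26th (30 − 26).
Full months from May 2051 through June 2052 contribute their day counts.
Then 27 days into July 2052.
Total: 4 + 31 + 30 + 31 + 31 + 30 + 31 + 30 + 31 + 31 + 29 + 31 + 30 + 31 + 30 + 27 = 458.

458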